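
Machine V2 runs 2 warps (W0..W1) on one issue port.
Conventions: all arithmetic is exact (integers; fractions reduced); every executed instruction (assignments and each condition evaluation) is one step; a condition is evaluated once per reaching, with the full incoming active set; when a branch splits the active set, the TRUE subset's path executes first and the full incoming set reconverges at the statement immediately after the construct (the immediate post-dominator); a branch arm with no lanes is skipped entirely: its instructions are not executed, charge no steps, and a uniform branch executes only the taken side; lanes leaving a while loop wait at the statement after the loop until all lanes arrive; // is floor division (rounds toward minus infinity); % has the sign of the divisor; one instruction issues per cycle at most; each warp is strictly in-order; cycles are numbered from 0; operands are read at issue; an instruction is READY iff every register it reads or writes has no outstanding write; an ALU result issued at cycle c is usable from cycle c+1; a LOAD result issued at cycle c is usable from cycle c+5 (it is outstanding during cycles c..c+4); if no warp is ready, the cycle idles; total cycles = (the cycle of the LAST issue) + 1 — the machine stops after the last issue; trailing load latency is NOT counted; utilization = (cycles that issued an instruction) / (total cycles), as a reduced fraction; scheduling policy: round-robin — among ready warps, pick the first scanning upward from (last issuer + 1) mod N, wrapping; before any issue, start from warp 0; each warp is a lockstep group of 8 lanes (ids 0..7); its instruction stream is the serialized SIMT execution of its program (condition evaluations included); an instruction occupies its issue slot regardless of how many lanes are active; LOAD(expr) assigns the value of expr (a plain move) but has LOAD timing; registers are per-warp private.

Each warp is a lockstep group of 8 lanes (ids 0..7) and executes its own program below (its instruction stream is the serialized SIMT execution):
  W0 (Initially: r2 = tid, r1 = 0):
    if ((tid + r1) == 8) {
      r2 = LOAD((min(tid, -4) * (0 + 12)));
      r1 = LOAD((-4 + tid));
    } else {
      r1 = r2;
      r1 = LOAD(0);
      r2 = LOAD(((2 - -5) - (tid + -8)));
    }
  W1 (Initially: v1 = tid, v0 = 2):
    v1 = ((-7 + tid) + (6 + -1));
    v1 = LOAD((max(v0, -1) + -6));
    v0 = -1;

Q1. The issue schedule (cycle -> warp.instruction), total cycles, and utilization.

cycle 0: W0.I0
cycle 1: W1.I0
cycle 2: W0.I1
cycle 3: W1.I1
cycle 4: W0.I2
cycle 5: W1.I2
cycle 6: W0.I3

Answer: 7 cycles, utilization 1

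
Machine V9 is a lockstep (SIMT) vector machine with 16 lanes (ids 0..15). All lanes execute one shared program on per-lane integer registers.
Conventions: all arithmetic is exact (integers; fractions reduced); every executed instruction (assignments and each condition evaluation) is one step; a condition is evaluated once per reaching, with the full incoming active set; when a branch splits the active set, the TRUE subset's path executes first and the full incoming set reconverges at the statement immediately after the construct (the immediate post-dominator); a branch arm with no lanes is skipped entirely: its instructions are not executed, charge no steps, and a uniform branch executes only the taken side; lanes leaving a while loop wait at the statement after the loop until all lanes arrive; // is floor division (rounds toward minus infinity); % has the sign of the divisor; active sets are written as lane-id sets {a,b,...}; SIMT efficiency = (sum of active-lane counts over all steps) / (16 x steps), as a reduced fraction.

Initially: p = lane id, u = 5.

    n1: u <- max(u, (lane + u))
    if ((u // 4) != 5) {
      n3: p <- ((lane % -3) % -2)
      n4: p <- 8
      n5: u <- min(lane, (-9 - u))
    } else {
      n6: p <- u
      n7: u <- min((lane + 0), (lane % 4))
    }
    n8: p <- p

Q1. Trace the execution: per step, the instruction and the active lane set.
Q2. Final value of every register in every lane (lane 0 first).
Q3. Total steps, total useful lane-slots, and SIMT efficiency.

step 0: u <- max(u, (lane + u))      {0,1,2,3,4,5,6,7,8,9,10,11,12,13,14,15}
step 1: eval ((u // 4) != 5)         {0,1,2,3,4,5,6,7,8,9,10,11,12,13,14,15}
step 2: p <- ((lane % -3) % -2)      {0,1,2,3,4,5,6,7,8,9,10,11,12,13,14}
step 3: p <- 8                       {0,1,2,3,4,5,6,7,8,9,10,11,12,13,14}
step 4: u <- min(lane, (-9 - u))     {0,1,2,3,4,5,6,7,8,9,10,11,12,13,14}
step 5: p <- u                       {15}
step 6: u <- min((lane + 0), (lane % 4)) {15}
step 7: p <- p                       {0,1,2,3,4,5,6,7,8,9,10,11,12,13,14,15}

Answer: 8 steps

p: 8,8,8,8,8,8,8,8,8,8,8,8,8,8,8,20
u: -14,-15,-16,-17,-18,-19,-20,-21,-22,-23,-24,-25,-26,-27,-28,3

steps = 8; useful = 95; efficiency = 95/128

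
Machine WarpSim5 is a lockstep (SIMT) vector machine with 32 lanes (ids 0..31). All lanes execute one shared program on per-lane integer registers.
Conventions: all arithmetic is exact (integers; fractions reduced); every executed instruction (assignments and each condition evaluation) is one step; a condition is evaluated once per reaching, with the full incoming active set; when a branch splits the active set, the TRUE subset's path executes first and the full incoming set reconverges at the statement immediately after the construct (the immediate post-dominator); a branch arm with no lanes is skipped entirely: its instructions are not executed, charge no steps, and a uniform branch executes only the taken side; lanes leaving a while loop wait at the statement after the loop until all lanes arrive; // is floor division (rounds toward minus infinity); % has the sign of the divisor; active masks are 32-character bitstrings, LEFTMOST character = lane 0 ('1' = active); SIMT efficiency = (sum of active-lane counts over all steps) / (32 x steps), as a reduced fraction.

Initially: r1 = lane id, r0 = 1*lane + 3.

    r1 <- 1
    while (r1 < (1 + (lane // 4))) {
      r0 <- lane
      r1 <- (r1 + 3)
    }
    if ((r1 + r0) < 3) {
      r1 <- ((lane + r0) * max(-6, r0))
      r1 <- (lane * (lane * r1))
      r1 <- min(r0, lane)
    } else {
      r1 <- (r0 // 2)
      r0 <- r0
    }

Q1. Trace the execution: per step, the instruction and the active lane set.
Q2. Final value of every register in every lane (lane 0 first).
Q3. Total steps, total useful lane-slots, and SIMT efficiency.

step 0: r1 <- 1                      11111111111111111111111111111111
step 1: eval (r1 < (1 + (lane // 4))) 11111111111111111111111111111111
step 2: r0 <- lane                   00001111111111111111111111111111
step 3: r1 <- (r1 + 3)               00001111111111111111111111111111
step 4: eval (r1 < (1 + (lane // 4))) 00001111111111111111111111111111
step 5: r0 <- lane                   00000000000000001111111111111111
step 6: r1 <- (r1 + 3)               00000000000000001111111111111111
step 7: eval (r1 < (1 + (lane // 4))) 00000000000000001111111111111111
step 8: r0 <- lane                   00000000000000000000000000001111
step 9: r1 <- (r1 + 3)               00000000000000000000000000001111
step 10: eval (r1 < (1 + (lane // 4))) 00000000000000000000000000001111
step 11: eval ((r1 + r0) < 3)         11111111111111111111111111111111
step 12: r1 <- (r0 // 2)              11111111111111111111111111111111
step 13: r0 <- r0                     11111111111111111111111111111111

Answer: 14 steps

r1: 1,2,2,3,2,2,3,3,4,4,5,5,6,6,7,7,8,8,9,9,10,10,11,11,12,12,13,13,14,14,15,15
r0: 3,4,5,6,4,5,6,7,8,9,10,11,12,13,14,15,16,17,18,19,20,21,22,23,24,25,26,27,28,29,30,31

steps = 14; useful = 304; efficiency = 304/448 = 19/28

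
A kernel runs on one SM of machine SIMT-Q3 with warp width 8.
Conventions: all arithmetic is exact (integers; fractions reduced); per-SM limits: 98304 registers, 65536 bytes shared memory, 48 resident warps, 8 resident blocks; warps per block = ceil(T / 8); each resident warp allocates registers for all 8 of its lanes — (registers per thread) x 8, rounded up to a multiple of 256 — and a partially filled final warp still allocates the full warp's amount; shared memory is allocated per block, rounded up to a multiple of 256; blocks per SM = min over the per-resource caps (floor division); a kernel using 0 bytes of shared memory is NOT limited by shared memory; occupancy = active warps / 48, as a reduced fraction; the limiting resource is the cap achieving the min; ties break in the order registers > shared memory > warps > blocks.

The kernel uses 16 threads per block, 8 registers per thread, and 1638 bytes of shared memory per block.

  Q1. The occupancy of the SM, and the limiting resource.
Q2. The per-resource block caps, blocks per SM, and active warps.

Answer: occupancy 1/3, limited by blocks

registers: 192 blocks
shared memory: 36 blocks
warps: 24 blocks
blocks: 8 blocks

Answer: 8 blocks, 16 active warps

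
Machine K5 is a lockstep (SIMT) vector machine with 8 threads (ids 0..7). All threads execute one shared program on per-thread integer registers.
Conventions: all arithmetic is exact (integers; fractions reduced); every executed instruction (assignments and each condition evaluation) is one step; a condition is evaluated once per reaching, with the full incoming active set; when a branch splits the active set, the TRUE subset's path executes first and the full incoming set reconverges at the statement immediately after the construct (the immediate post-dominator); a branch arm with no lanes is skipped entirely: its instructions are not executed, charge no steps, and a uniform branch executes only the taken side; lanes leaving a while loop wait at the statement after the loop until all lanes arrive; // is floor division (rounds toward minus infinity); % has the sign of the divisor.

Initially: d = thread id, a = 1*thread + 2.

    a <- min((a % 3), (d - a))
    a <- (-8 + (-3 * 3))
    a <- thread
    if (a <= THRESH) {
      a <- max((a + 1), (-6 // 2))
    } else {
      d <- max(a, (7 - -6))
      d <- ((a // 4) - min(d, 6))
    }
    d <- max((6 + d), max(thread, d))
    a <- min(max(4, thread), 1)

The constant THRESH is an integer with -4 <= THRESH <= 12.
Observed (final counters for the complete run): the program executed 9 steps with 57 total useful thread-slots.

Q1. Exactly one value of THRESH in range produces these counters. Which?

Answer: THRESH = 6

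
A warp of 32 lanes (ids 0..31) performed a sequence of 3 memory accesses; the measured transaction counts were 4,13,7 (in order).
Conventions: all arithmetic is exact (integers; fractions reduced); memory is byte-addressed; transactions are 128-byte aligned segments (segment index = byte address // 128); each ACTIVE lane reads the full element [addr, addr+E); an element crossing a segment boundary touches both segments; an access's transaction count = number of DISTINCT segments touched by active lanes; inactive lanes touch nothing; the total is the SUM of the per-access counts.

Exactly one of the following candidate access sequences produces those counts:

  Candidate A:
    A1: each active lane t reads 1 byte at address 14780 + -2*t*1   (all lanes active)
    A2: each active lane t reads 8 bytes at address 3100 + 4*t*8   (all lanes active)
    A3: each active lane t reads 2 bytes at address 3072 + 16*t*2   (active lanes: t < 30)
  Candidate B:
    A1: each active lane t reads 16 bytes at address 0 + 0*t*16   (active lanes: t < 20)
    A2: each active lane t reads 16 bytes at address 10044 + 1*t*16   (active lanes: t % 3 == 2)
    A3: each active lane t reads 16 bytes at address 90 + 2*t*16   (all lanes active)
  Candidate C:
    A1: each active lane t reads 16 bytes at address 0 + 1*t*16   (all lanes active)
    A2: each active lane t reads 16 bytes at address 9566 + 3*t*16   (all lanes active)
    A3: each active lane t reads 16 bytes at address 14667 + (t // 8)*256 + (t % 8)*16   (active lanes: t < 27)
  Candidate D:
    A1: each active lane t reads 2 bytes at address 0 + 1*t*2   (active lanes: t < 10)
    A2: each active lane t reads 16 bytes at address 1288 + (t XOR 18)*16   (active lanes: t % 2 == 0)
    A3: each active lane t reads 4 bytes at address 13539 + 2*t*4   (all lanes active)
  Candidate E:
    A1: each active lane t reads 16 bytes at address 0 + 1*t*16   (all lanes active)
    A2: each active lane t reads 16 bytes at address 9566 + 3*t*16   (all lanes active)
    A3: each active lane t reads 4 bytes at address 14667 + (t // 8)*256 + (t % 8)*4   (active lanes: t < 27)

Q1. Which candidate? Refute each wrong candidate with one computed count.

A: A1 gives 2 transactions, not 4
B: A1 gives 1 transaction, not 4
D: A1 gives 1 transaction, not 4
E: A3 gives 4 transactions, not 7
C: all counts match (4,13,7)

Answer: C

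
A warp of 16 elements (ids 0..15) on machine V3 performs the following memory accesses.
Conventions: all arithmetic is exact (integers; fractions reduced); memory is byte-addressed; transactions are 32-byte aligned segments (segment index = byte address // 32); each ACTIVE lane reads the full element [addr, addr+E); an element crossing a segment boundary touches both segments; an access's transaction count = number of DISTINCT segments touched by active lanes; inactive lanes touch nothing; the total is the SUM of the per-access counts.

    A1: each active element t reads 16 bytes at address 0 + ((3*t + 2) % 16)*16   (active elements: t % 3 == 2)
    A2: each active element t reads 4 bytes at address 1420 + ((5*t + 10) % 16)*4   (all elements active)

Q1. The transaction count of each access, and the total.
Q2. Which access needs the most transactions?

A1: 5 transactions
A2: 3 transactions

Answer: 5,3; total 8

Answer: A1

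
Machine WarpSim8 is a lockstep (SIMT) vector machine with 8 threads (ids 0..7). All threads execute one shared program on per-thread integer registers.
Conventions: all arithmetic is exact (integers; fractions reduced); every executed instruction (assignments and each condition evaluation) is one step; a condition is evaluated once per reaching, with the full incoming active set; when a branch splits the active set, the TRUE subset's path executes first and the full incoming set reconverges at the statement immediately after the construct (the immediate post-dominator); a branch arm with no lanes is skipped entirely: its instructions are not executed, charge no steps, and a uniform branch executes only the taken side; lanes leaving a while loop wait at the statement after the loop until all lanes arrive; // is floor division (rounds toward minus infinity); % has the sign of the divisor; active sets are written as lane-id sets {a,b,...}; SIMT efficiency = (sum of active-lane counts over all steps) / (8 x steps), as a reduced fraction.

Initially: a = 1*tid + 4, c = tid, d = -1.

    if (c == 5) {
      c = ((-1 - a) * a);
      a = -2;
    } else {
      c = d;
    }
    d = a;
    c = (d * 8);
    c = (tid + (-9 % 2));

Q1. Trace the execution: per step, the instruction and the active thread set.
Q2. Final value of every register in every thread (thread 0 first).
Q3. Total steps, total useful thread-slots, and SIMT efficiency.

step 0: eval (c == 5)                {0,1,2,3,4,5,6,7}
step 1: c <- ((-1 - a) * a)          {5}
step 2: a <- -2                      {5}
step 3: c <- d                       {0,1,2,3,4,6,7}
step 4: d <- a                       {0,1,2,3,4,5,6,7}
step 5: c <- (d * 8)                 {0,1,2,3,4,5,6,7}
step 6: c <- (tid + (-9 % 2))        {0,1,2,3,4,5,6,7}

Answer: 7 steps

a: 4,5,6,7,8,-2,10,11
c: 1,2,3,4,5,6,7,8
d: 4,5,6,7,8,-2,10,11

steps = 7; useful = 41; efficiency = 41/56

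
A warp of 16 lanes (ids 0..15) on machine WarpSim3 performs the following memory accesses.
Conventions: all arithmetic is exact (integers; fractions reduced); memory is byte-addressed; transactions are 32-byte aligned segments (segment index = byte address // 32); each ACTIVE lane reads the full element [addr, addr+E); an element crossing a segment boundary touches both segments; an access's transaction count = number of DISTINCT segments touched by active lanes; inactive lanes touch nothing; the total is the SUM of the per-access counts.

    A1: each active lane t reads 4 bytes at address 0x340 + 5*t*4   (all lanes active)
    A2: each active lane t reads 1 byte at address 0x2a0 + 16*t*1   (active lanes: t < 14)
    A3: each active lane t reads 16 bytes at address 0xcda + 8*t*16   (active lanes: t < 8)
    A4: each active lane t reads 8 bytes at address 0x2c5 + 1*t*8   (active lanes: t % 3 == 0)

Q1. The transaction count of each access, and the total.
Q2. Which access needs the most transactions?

A1: 10 transactions
A2: 7 transactions
A3: 16 transactions
A4: 5 transactions

Answer: 10,7,16,5; total 38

Answer: A3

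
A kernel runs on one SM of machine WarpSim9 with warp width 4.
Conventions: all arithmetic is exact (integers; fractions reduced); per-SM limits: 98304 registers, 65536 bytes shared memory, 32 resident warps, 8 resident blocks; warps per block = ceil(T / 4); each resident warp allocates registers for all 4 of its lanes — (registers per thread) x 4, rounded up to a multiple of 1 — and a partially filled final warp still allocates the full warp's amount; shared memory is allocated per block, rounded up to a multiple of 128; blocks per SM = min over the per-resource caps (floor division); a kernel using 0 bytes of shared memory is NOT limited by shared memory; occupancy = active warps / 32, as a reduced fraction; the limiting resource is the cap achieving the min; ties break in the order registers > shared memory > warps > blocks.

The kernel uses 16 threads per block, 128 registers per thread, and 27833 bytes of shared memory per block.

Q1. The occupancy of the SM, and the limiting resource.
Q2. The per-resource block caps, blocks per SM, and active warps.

Answer: occupancy 1/4, limited by shared memory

registers: 48 blocks
shared memory: 2 blocks
warps: 8 blocks
blocks: 8 blocks

Answer: 2 blocks, 8 active warps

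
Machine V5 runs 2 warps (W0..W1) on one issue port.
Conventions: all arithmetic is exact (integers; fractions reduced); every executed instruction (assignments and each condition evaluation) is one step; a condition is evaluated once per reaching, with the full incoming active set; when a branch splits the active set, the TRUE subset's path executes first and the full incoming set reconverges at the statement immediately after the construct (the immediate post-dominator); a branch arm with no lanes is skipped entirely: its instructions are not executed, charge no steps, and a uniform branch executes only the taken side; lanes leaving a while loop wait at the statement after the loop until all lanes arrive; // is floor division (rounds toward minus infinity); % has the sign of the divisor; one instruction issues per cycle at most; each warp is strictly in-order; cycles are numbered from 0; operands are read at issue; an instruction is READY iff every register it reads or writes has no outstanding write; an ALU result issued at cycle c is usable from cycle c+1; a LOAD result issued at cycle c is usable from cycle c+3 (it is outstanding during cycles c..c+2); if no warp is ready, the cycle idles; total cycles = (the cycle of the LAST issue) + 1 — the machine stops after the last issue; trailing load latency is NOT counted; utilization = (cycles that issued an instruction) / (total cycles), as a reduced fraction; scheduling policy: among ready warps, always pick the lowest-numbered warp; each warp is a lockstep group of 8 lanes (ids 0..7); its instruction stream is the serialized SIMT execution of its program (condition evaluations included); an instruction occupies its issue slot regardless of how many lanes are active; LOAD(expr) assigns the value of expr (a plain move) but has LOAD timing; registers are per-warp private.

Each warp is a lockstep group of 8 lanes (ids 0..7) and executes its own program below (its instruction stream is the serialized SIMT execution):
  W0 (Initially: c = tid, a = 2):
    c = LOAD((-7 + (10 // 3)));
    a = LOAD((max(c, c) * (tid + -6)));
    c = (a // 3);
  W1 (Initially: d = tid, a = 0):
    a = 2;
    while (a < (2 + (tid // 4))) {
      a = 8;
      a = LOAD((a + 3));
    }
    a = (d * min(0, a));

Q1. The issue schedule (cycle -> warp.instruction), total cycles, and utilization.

cycle 0: W0.I0
cycle 1: W1.I0
cycle 2: W1.I1
cycle 3: W0.I1
cycle 4: W1.I2
cycle 5: W1.I3
cycle 6: W0.I2
cycle 7: idle
cycle 8: W1.I4
cycle 9: W1.I5

Answer: 10 cycles, utilization 9/10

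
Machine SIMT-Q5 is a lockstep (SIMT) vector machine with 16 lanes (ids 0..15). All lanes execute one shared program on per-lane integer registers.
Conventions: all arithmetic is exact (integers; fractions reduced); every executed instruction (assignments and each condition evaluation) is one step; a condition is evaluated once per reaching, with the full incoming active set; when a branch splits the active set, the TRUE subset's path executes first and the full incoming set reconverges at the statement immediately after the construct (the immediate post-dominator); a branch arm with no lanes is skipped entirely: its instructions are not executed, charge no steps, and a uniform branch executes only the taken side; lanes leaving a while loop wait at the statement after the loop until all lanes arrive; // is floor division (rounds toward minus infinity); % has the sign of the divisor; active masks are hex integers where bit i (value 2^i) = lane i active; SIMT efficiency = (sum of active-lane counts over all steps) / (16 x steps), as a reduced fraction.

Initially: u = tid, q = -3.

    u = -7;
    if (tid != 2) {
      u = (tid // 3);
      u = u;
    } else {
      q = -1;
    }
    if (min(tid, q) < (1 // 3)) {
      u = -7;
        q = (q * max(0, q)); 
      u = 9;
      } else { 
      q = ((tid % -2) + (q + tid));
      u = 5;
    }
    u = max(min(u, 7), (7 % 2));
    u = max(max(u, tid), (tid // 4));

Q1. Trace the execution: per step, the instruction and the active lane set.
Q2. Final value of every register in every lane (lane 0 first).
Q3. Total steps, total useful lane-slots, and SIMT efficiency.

step 0: u <- -7                      0xffff
step 1: eval (tid != 2)              0xffff
step 2: u <- (tid // 3)              0xfffb
step 3: u <- u                       0xfffb
step 4: q <- -1                      0x0004
step 5: eval (min(tid, q) < (1 // 3)) 0xffff
step 6: u <- -7                      0xffff
step 7: q <- (q * max(0, q))         0xffff
step 8: u <- 9                       0xffff
step 9: u <- max(min(u, 7), (7 % 2)) 0xffff
step 10: u <- max(max(u, tid), (tid // 4)) 0xffff

Answer: 11 steps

u: 7,7,7,7,7,7,7,7,8,9,10,11,12,13,14,15
q: 0,0,0,0,0,0,0,0,0,0,0,0,0,0,0,0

steps = 11; useful = 159; efficiency = 159/176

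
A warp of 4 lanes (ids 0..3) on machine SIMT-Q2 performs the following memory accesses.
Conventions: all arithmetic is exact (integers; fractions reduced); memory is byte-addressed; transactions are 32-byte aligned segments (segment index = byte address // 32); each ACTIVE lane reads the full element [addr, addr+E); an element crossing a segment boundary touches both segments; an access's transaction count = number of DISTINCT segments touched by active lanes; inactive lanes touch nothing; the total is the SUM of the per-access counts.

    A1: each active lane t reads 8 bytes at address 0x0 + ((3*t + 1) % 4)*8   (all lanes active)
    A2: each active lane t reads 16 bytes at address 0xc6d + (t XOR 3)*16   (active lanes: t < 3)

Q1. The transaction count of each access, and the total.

A1: 1 transaction
A2: 3 transactions

Answer: 1,3; total 4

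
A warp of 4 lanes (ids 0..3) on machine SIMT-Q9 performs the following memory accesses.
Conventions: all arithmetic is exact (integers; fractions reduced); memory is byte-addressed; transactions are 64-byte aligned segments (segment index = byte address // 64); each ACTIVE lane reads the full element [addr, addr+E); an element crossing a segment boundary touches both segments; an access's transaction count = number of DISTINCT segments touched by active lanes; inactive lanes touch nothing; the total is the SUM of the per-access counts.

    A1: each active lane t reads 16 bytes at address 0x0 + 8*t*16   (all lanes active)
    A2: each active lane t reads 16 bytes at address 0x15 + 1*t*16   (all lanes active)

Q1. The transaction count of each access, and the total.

A1: 4 transactions
A2: 2 transactions

Answer: 4,2; total 6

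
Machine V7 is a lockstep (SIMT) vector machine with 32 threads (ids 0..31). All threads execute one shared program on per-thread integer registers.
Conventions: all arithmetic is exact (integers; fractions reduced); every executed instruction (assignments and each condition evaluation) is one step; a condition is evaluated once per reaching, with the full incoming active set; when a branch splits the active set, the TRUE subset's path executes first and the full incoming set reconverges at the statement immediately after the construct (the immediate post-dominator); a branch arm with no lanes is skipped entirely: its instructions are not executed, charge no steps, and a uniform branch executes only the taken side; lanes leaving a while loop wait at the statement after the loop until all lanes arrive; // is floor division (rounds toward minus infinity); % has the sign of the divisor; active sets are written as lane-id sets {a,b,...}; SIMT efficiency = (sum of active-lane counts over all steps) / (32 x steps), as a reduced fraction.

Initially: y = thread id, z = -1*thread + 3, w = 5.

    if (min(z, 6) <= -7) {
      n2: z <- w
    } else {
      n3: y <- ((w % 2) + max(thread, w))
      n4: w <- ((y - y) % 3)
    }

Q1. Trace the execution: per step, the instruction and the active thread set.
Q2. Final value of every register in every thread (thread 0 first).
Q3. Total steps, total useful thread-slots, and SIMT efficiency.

step 0: eval (min(z, 6) <= -7)       {0,1,2,3,4,5,6,7,8,9,10,11,12,13,14,15,16,17,18,19,20,21,22,23,24,25,26,27,28,29,30,31}
step 1: z <- w                       {10,11,12,13,14,15,16,17,18,19,20,21,22,23,24,25,26,27,28,29,30,31}
step 2: y <- ((w % 2) + max(thread, w)) {0,1,2,3,4,5,6,7,8,9}
step 3: w <- ((y - y) % 3)           {0,1,2,3,4,5,6,7,8,9}

Answer: 4 steps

y: 6,6,6,6,6,6,7,8,9,10,10,11,12,13,14,15,16,17,18,19,20,21,22,23,24,25,26,27,28,29,30,31
z: 3,2,1,0,-1,-2,-3,-4,-5,-6,5,5,5,5,5,5,5,5,5,5,5,5,5,5,5,5,5,5,5,5,5,5
w: 0,0,0,0,0,0,0,0,0,0,5,5,5,5,5,5,5,5,5,5,5,5,5,5,5,5,5,5,5,5,5,5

steps = 4; useful = 74; efficiency = 74/128 = 37/64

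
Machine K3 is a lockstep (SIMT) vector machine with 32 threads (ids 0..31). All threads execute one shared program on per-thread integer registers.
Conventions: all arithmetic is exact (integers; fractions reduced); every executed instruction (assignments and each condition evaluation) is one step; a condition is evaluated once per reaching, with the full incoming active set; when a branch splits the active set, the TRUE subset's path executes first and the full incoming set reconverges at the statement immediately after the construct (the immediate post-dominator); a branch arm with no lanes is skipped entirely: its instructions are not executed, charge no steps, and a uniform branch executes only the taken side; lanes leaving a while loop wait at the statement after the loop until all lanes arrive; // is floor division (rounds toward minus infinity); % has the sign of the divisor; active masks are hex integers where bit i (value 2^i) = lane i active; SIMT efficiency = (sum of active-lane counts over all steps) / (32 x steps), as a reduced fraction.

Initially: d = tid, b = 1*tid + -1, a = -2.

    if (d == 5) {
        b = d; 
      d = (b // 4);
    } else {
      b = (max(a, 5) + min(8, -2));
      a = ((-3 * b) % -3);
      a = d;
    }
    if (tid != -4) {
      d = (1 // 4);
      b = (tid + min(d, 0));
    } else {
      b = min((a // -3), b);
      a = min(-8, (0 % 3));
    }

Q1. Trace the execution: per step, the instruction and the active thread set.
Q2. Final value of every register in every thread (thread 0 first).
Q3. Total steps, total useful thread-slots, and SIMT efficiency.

step 0: eval (d == 5)                0xffffffff
step 1: b <- d                       0x00000020
step 2: d <- (b // 4)                0x00000020
step 3: b <- (max(a, 5) + min(8, -2)) 0xffffffdf
step 4: a <- ((-3 * b) % -3)         0xffffffdf
step 5: a <- d                       0xffffffdf
step 6: eval (tid != -4)             0xffffffff
step 7: d <- (1 // 4)                0xffffffff
step 8: b <- (tid + min(d, 0))       0xffffffff

Answer: 9 steps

d: 0,0,0,0,0,0,0,0,0,0,0,0,0,0,0,0,0,0,0,0,0,0,0,0,0,0,0,0,0,0,0,0
b: 0,1,2,3,4,5,6,7,8,9,10,11,12,13,14,15,16,17,18,19,20,21,22,23,24,25,26,27,28,29,30,31
a: 0,1,2,3,4,-2,6,7,8,9,10,11,12,13,14,15,16,17,18,19,20,21,22,23,24,25,26,27,28,29,30,31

steps = 9; useful = 223; efficiency = 223/288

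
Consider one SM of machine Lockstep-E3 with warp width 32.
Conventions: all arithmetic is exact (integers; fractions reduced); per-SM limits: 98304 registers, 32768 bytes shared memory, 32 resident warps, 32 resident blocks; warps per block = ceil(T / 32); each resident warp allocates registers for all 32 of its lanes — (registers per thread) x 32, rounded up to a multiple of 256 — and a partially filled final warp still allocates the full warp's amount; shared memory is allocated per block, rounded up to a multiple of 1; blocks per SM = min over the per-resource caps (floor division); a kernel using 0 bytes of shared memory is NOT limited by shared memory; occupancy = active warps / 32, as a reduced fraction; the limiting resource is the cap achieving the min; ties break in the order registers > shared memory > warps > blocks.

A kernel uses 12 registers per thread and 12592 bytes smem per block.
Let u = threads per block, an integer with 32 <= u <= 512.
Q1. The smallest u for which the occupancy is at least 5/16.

Answer: u = 129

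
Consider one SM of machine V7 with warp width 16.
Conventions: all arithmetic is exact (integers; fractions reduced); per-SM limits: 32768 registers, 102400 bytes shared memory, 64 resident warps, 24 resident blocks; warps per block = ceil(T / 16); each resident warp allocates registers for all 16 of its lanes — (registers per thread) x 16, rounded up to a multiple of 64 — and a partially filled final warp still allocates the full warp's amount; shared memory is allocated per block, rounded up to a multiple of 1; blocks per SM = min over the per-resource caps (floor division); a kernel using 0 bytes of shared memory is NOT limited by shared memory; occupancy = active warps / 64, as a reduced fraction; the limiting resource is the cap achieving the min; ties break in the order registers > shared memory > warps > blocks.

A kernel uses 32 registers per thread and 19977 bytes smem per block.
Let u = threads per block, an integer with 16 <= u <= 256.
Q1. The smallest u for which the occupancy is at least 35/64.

Answer: u = 97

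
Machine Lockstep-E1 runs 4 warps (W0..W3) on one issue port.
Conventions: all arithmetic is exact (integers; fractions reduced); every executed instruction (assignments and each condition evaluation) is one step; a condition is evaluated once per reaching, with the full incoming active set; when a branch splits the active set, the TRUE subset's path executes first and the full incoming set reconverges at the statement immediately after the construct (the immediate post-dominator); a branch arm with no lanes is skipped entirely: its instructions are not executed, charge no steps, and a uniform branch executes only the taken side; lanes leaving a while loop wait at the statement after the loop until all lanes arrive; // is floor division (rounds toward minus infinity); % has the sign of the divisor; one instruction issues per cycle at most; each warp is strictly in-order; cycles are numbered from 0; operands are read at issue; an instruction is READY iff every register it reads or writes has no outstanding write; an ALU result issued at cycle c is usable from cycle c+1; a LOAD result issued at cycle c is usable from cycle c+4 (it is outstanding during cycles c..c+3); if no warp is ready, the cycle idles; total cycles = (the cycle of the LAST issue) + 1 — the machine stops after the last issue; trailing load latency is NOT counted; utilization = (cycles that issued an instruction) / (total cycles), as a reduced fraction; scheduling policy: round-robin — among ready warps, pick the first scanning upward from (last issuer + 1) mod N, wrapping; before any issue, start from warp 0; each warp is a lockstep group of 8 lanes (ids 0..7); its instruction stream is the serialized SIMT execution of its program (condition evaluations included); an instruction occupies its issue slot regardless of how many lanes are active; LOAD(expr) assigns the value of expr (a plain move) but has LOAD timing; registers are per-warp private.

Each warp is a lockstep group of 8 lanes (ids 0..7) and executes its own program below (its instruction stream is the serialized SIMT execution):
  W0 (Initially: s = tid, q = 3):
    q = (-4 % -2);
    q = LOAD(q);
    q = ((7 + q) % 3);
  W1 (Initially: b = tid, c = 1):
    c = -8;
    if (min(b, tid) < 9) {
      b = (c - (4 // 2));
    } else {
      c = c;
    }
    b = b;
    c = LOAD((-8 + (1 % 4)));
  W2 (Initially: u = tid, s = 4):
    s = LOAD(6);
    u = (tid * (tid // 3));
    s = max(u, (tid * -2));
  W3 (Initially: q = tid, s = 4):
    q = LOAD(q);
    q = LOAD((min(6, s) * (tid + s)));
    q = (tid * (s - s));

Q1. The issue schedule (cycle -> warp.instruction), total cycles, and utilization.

cycle 0: W0.I0
cycle 1: W1.I0
cycle 2: W2.I0
cycle 3: W3.I0
cycle 4: W0.I1
cycle 5: W1.I1
cycle 6: W2.I1
cycle 7: W3.I1
cycle 8: W0.I2
cycle 9: W1.I2
cycle 10: W2.I2
cycle 11: W3.I2
cycle 12: W1.I3
cycle 13: W1.I4

Answer: 14 cycles, utilization 1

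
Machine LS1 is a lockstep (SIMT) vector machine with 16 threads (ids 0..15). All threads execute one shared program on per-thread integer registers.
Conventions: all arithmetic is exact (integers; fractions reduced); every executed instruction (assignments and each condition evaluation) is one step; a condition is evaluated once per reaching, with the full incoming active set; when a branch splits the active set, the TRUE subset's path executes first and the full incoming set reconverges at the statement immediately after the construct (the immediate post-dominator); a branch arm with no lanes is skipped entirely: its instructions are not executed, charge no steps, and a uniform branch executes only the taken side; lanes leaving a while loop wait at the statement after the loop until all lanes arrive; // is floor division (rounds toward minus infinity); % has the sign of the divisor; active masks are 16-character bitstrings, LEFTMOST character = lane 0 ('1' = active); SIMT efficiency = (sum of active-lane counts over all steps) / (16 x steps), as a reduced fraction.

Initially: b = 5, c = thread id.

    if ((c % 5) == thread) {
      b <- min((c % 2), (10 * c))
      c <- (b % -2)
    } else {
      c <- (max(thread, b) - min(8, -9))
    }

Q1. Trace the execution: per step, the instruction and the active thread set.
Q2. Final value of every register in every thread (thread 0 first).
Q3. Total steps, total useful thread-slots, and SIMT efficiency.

step 0: eval ((c % 5) == thread)     1111111111111111
step 1: b <- min((c % 2), (10 * c))  1111100000000000
step 2: c <- (b % -2)                1111100000000000
step 3: c <- (max(thread, b) - min(8, -9)) 0000011111111111

Answer: 4 steps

b: 0,1,0,1,0,5,5,5,5,5,5,5,5,5,5,5
c: 0,-1,0,-1,0,14,15,16,17,18,19,20,21,22,23,24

steps = 4; useful = 37; efficiency = 37/64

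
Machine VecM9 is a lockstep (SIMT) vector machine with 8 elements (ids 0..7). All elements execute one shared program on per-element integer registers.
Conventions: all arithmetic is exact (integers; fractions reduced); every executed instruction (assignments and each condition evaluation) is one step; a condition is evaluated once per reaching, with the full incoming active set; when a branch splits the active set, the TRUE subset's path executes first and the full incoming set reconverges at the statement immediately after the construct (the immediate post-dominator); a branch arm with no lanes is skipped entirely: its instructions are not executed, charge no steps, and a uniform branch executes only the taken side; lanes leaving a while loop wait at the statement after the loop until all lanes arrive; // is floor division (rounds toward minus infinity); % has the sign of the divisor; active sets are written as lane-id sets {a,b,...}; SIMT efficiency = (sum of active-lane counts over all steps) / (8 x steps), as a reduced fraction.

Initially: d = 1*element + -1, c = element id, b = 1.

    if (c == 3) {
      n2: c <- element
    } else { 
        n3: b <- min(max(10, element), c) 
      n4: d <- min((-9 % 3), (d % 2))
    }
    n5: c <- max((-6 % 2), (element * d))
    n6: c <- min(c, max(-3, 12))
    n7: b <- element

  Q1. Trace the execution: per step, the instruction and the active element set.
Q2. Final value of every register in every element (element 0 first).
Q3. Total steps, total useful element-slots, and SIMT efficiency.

step 0: eval (c == 3)                {0,1,2,3,4,5,6,7}
step 1: c <- element                 {3}
step 2: b <- min(max(10, element), c) {0,1,2,4,5,6,7}
step 3: d <- min((-9 % 3), (d % 2))  {0,1,2,4,5,6,7}
step 4: c <- max((-6 % 2), (element * d)) {0,1,2,3,4,5,6,7}
step 5: c <- min(c, max(-3, 12))     {0,1,2,3,4,5,6,7}
step 6: b <- element                 {0,1,2,3,4,5,6,7}

Answer: 7 steps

d: 0,0,0,2,0,0,0,0
c: 0,0,0,6,0,0,0,0
b: 0,1,2,3,4,5,6,7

steps = 7; useful = 47; efficiency = 47/56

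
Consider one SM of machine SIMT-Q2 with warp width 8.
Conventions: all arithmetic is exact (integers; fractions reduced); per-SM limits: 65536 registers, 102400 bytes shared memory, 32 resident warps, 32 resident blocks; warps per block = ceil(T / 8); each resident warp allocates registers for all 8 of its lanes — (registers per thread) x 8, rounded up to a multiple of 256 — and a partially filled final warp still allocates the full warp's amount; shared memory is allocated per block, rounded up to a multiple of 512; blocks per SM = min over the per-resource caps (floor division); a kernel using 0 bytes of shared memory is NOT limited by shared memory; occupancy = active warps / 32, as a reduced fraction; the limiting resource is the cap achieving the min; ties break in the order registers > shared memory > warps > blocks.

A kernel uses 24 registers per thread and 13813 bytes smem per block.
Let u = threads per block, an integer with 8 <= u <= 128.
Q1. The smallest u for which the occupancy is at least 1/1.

Answer: u = 57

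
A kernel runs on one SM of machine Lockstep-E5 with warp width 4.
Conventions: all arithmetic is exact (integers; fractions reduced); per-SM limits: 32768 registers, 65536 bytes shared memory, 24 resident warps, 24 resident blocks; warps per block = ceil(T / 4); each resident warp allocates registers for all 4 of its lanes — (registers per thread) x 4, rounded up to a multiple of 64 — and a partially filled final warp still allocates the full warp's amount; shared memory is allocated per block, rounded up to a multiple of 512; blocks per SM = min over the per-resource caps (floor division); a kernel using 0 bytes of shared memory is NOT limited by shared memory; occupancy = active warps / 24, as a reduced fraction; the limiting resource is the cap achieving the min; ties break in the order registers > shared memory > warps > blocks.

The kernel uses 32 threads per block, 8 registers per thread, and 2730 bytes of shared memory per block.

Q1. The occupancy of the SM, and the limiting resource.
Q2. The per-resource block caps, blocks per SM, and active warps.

Answer: occupancy 1, limited by warps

registers: 64 blocks
shared memory: 21 blocks
warps: 3 blocks
blocks: 24 blocks

Answer: 3 blocks, 24 active warps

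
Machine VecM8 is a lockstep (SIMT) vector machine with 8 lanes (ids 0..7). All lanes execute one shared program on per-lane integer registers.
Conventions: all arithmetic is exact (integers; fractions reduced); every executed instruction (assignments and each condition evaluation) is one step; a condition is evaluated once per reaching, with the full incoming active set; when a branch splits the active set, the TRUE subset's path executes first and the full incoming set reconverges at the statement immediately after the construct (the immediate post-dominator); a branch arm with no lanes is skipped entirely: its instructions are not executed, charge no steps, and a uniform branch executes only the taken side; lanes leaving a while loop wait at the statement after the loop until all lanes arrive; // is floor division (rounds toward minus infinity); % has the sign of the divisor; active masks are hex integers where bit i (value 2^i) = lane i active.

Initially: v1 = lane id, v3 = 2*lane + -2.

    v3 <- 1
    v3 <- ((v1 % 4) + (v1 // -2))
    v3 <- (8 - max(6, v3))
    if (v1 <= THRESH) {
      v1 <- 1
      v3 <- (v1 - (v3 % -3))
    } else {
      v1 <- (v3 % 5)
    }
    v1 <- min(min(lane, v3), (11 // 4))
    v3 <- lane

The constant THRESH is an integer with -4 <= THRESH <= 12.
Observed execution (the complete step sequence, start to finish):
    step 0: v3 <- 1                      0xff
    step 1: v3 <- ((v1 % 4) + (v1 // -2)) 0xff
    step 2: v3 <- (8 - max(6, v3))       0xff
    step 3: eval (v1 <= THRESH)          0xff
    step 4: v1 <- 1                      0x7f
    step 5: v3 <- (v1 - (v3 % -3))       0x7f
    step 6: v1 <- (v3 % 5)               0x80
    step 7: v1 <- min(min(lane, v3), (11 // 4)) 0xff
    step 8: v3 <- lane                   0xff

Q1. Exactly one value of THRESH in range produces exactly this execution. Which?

Answer: THRESH = 6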